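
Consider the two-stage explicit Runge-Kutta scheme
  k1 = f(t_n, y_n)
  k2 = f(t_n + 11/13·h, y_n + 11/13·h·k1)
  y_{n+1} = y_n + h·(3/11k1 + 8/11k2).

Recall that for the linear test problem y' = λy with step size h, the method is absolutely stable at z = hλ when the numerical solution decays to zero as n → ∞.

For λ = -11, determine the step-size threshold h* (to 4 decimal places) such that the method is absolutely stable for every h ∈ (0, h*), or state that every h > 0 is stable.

On y'=λy, z=hλ:
  k1=λy_n ⇒ h·k1=z·y_n;  k2=λ(1+11/13z)y_n ⇒ h·k2=z(1+11/13z)y_n
  y_{n+1}/y_n = 1 + 3/11z + 8/11z(1+11/13z) = 1 + z + 8/13z²
  Hence R(z) = 1 + z + 8/13z².

Find x<0 with |R(x)|<1.
x=-1.16: |R|=0.6681
R=1: x+8/13x²=0 ⇒ x=−13/8=-1.6250; min R=1−1/(4·8/13)=0.5938>−1
Confirm numerically:
  x=-1.508: |R|=0.89142 <1
  x=-1.138: |R|=0.65895 <1
  x=-0.808: |R|=0.59376 <1
  x=-2.136: |R|=1.67169 >1
  x=-2.087: |R|=1.59335 >1
  x=-1.838: |R|=1.24092 >1
So |R|<1 on (-1.6250, 0).

(-1.6250,0); λ=-11 ⇒ h* = (13/8)/11 = 0.1477.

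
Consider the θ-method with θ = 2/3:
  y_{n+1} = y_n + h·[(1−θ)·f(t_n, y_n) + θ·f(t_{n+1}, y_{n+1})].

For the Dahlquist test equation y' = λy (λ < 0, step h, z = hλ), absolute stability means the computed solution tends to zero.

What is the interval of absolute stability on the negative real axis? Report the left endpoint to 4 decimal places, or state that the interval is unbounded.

With y'=λy (z=hλ):
  y_{n+1} = y_n + z·[1/3·y_n + 2/3·y_{n+1}] ⇒ (1 − 2/3z)y_{n+1} = (1 + 1/3z)y_n
  R(z) = (1 + 1/3z)/(1 − 2/3z).

Find x<0 with |R(x)|<1.
x=-0.93: |R|=0.4259
x=-2: |R|=0.1429
x=-10: |R|=0.3043
x=-100: |R|=0.4778
θ=2/3≥1/2 ⇒ |1+1/3x|<|1−2/3x| ∀x<0 ⇒ interval (−∞,0).

unbounded; (−∞, 0).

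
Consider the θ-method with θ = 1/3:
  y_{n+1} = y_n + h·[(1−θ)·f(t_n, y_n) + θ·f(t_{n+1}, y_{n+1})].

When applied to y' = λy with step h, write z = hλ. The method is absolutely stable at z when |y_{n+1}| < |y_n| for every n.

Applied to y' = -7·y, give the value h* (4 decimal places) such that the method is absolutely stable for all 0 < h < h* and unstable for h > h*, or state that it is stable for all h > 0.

On y'=λy, z=hλ:
  y_{n+1} = y_n + z·[2/3·y_n + 1/3·y_{n+1}] ⇒ (1 − 1/3z)y_{n+1} = (1 + 2/3z)y_n
  ⇒ R(z) = (1 + 2/3z)/(1 − 1/3z).

Boundary: |R(x)|=1, x<0.
x=-1.06: |R|=0.2167
R=−1: 1+2/3x = −1+1/3x ⇒ -1/3x=2 ⇒ x=2/(-1/3)=-6.0000
Confirm numerically:
  x=-5.484: |R|=0.93918 <1
  x=-4.741: |R|=0.83736 <1
  x=-4.669: |R|=0.82644 <1
  x=-6.433: |R|=1.04590 >1
  x=-6.099: |R|=1.01088 >1
Interval (-6.0000, 0).

(-6.0000,0); λ=-7 ⇒ h* = (6)/7 = 0.8571.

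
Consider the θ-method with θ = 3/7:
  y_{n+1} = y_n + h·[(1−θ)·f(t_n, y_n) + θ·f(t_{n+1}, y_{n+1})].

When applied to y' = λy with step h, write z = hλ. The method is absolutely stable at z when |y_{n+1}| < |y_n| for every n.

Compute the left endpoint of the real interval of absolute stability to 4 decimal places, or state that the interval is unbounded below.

left endpoint -14.0000.

Set f=λy, z=hλ:
  y_{n+1} = y_n + z·[4/7·y_n + 3/7·y_{n+1}] ⇒ (1 − 3/7z)y_{n+1} = (1 + 4/7z)y_n
  Hence R(z) = (1 + 4/7z)/(1 − 3/7z).

Solve |R(x)|<1 on ℝ⁻.
x=-1.54: |R|=0.0723
R=−1: 1+4/7x = −1+3/7x ⇒ -1/7x=2 ⇒ x=2/(-1/7)=-14.0000
Confirm numerically:
  x=-12.551: |R|=0.96755 <1
  x=-9.016: |R|=0.85362 <1
  x=-8.865: |R|=0.84715 <1
  x=-7.488: |R|=0.77898 <1
  x=-14.381: |R|=1.00760 >1
  x=-14.095: |R|=1.00193 >1
  x=-14.056: |R|=1.00114 >1
Stable set (-14.0000, 0).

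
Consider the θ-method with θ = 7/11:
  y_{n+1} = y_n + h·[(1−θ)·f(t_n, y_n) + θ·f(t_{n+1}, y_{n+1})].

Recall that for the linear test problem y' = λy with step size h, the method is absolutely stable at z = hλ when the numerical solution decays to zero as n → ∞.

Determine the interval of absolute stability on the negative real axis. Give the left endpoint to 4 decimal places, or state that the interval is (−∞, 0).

unbounded; (−∞, 0).

Set f=λy, z=hλ:
  y_{n+1} = y_n + z·[4/11·y_n + 7/11·y_{n+1}] ⇒ (1 − 7/11z)y_{n+1} = (1 + 4/11z)y_n
  so R(z) = (1 + 4/11z)/(1 − 7/11z).

Boundary: |R(x)|=1, x<0.
x=-1.72: |R|=0.1788
x=-2: |R|=0.1200
x=-10: |R|=0.3580
x=-100: |R|=0.5471
θ=7/11≥1/2 ⇒ |1+4/11x|<|1−7/11x| ∀x<0 ⇒ interval (−∞,0).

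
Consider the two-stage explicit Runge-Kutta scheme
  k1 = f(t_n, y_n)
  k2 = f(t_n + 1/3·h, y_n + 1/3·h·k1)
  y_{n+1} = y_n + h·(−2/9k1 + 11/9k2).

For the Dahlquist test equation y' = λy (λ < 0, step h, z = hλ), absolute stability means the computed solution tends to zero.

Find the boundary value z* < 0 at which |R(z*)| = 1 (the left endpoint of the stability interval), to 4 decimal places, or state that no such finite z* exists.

left endpoint -2.4545.

Test eqn y'=λy, z=hλ:
  k1=λy_n ⇒ h·k1=z·y_n;  k2=λ(1+1/3z)y_n ⇒ h·k2=z(1+1/3z)y_n
  y_{n+1}/y_n = 1 − 2/9z + 11/9z(1+1/3z) = 1 + z + 11/27z²
  Hence R(z) = 1 + z + 11/27z².

Solve |R(x)|<1 on ℝ⁻.
x=-0.55: |R|=0.5732
R=1: x+11/27x²=0 ⇒ x=−27/11=-2.4545; min R=1−1/(4·11/27)=0.3864>−1
Confirm numerically:
  x=-1.505: |R|=0.41779 <1
  x=-1.304: |R|=0.38876 <1
  x=-1.077: |R|=0.39556 <1
  x=-2.883: |R|=1.50324 >1
  x=-2.707: |R|=1.27842 >1
  x=-2.679: |R|=1.24498 >1
Interval (-2.4545, 0).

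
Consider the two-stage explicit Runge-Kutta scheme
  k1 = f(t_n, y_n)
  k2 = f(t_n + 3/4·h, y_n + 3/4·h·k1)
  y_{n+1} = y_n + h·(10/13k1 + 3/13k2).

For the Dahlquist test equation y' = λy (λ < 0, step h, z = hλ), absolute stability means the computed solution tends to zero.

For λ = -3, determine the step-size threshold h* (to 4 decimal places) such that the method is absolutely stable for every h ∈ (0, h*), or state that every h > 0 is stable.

(-5.7778,0); λ=-3 ⇒ h* = (52/9)/3 = 1.9259.

Set f=λy, z=hλ:
  k1=λy_n ⇒ h·k1=z·y_n;  k2=λ(1+3/4z)y_n ⇒ h·k2=z(1+3/4z)y_n
  y_{n+1}/y_n = 1 + 10/13z + 3/13z(1+3/4z) = 1 + z + 9/52z²
  R(z) = 1 + z + 9/52z².

Solve |R(x)|<1 on ℝ⁻.
x=-1.59: |R|=0.1524
R=1: x+9/52x²=0 ⇒ x=−52/9=-5.7778; min R=1−1/(4·9/52)=-0.4444>−1
Confirm numerically:
  x=-3.529: |R|=0.37353 <1
  x=-3.378: |R|=0.40304 <1
  x=-2.769: |R|=0.44196 <1
  x=-2.748: |R|=0.44101 <1
  x=-6.076: |R|=1.31362 >1
  x=-5.969: |R|=1.19755 >1
  x=-5.944: |R|=1.17100 >1
So |R|<1 on (-5.7778, 0).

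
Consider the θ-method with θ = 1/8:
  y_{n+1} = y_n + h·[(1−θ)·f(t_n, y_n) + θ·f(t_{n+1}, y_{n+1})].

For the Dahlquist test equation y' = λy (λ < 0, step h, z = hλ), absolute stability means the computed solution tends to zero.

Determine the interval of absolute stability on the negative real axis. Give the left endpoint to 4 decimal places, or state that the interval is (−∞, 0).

On y'=λy, z=hλ:
  y_{n+1} = y_n + z·[7/8·y_n + 1/8·y_{n+1}] ⇒ (1 − 1/8z)y_{n+1} = (1 + 7/8z)y_n
  ⇒ R(z) = (1 + 7/8z)/(1 − 1/8z).

Boundary: |R(x)|=1, x<0.
x=-0.54: |R|=0.4941
R=−1: 1+7/8x = −1+1/8x ⇒ -3/4x=2 ⇒ x=2/(-3/4)=-2.6667
Confirm numerically:
  x=-2.604: |R|=0.96454 <1
  x=-2.083: |R|=0.65268 <1
  x=-1.989: |R|=0.59295 <1
  x=-1.870: |R|=0.51570 <1
  x=-2.980: |R|=1.17122 >1
  x=-2.960: |R|=1.16058 >1
Interval (-2.6667, 0).

(-2.6667, 0).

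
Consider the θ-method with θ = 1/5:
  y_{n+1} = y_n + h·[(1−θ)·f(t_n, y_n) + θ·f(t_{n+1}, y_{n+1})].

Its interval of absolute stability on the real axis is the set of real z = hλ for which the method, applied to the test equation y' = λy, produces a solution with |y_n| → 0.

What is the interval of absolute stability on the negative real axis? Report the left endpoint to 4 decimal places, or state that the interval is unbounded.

z∈(-3.3333,0).

Test eqn y'=λy, z=hλ:
  y_{n+1} = y_n + z·[4/5·y_n + 1/5·y_{n+1}] ⇒ (1 − 1/5z)y_{n+1} = (1 + 4/5z)y_n
  ⇒ R(z) = (1 + 4/5z)/(1 − 1/5z).

Solve |R(x)|<1 on ℝ⁻.
x=-1: |R|=0.1667
R=−1: 1+4/5x = −1+1/5x ⇒ -3/5x=2 ⇒ x=2/(-3/5)=-3.3333
Confirm numerically:
  x=-3.163: |R|=0.93740 <1
  x=-1.985: |R|=0.42090 <1
  x=-1.832: |R|=0.34075 <1
  x=-3.665: |R|=1.11483 >1
  x=-3.435: |R|=1.03616 >1
Interval (-3.3333, 0).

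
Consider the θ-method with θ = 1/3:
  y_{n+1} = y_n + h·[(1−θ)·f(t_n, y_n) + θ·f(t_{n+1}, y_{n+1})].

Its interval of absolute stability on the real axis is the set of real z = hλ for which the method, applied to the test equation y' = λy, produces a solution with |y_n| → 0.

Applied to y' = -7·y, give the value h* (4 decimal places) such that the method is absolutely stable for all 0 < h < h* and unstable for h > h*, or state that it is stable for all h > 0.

Test eqn y'=λy, z=hλ:
  y_{n+1} = y_n + z·[2/3·y_n + 1/3·y_{n+1}] ⇒ (1 − 1/3z)y_{n+1} = (1 + 2/3z)y_n
  R(z) = (1 + 2/3z)/(1 − 1/3z).

Need |R(x)|<1, x<0.
x=-1.16: |R|=0.1635
R=−1: 1+2/3x = −1+1/3x ⇒ -1/3x=2 ⇒ x=2/(-1/3)=-6.0000
Confirm numerically:
  x=-5.789: |R|=0.97599 <1
  x=-3.786: |R|=0.67374 <1
  x=-3.494: |R|=0.61411 <1
  x=-6.293: |R|=1.03153 >1
  x=-6.169: |R|=1.01843 >1
Stable set (-6.0000, 0).

(-6.0000,0); λ=-7 ⇒ h* = (6)/7 = 0.8571.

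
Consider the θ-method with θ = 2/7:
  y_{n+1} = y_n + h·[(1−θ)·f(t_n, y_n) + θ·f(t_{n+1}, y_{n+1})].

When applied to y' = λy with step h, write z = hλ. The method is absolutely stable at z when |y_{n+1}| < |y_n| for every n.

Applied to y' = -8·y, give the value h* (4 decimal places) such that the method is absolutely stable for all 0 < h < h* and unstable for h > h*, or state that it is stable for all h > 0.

Test eqn y'=λy, z=hλ:
  y_{n+1} = y_n + z·[5/7·y_n + 2/7·y_{n+1}] ⇒ (1 − 2/7z)y_{n+1} = (1 + 5/7z)y_n
  Hence R(z) = (1 + 5/7z)/(1 − 2/7z).

Need |R(x)|<1, x<0.
x=-1.72: |R|=0.1533
R=−1: 1+5/7x = −1+2/7x ⇒ -3/7x=2 ⇒ x=2/(-3/7)=-4.6667
Confirm numerically:
  x=-4.485: |R|=0.96587 <1
  x=-4.249: |R|=0.91915 <1
  x=-2.164: |R|=0.33722 <1
  x=-5.017: |R|=1.06170 >1
  x=-4.850: |R|=1.03293 >1
Stable set (-4.6667, 0).

(-4.6667,0); λ=-8 ⇒ h* = (14/3)/8 = 0.5833.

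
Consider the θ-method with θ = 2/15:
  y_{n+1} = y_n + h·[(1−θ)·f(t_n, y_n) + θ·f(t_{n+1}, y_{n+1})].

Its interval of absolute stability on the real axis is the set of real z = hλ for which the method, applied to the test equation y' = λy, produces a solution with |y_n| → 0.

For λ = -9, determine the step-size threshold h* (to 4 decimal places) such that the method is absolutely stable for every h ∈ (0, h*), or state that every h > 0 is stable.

(-2.7273,0); λ=-9 ⇒ h* = (30/11)/9 = 0.3030.

On y'=λy, z=hλ:
  y_{n+1} = y_n + z·[13/15·y_n + 2/15·y_{n+1}] ⇒ (1 − 2/15z)y_{n+1} = (1 + 13/15z)y_n
  Hence R(z) = (1 + 13/15z)/(1 − 2/15z).

Boundary: |R(x)|=1, x<0.
x=-0.71: |R|=0.3514
R=−1: 1+13/15x = −1+2/15x ⇒ -11/15x=2 ⇒ x=2/(-11/15)=-2.7273
Confirm numerically:
  x=-2.643: |R|=0.95430 <1
  x=-1.821: |R|=0.46524 <1
  x=-1.214: |R|=0.04487 <1
  x=-1.148: |R|=0.00439 <1
  x=-3.275: |R|=1.27958 >1
  x=-3.173: |R|=1.22969 >1
So |R|<1 on (-2.7273, 0).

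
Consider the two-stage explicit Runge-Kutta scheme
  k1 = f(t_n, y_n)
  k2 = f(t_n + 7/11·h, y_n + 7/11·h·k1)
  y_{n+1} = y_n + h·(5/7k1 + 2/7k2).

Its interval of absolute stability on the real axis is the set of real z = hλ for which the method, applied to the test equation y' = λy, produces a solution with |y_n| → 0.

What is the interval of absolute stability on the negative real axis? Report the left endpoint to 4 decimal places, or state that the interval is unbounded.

(-5.5000, 0).

Set f=λy, z=hλ:
  k1=λy_n ⇒ h·k1=z·y_n;  k2=λ(1+7/11z)y_n ⇒ h·k2=z(1+7/11z)y_n
  y_{n+1}/y_n = 1 + 5/7z + 2/7z(1+7/11z) = 1 + z + 2/11z²
  so R(z) = 1 + z + 2/11z².

Solve |R(x)|<1 on ℝ⁻.
x=-1.78: |R|=0.2039
R=1: x+2/11x²=0 ⇒ x=−11/2=-5.5000; min R=1−1/(4·2/11)=-0.3750>−1
Confirm numerically:
  x=-5.261: |R|=0.77139 <1
  x=-4.963: |R|=0.51543 <1
  x=-3.051: |R|=0.35853 <1
  x=-2.799: |R|=0.37456 <1
  x=-5.809: |R|=1.32636 >1
  x=-5.807: |R|=1.32414 >1
Stable set (-5.5000, 0).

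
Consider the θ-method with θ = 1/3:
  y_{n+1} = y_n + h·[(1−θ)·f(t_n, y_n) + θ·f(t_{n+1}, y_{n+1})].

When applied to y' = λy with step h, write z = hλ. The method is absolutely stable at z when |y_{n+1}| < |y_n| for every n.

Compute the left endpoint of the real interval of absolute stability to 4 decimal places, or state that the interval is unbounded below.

Test eqn y'=λy, z=hλ:
  y_{n+1} = y_n + z·[2/3·y_n + 1/3·y_{n+1}] ⇒ (1 − 1/3z)y_{n+1} = (1 + 2/3z)y_n
  ⇒ R(z) = (1 + 2/3z)/(1 − 1/3z).

Need |R(x)|<1, x<0.
x=-1.78: |R|=0.1172
R=−1: 1+2/3x = −1+1/3x ⇒ -1/3x=2 ⇒ x=2/(-1/3)=-6.0000
Confirm numerically:
  x=-4.403: |R|=0.78428 <1
  x=-4.053: |R|=0.72395 <1
  x=-2.472: |R|=0.35526 <1
  x=-6.397: |R|=1.04225 >1
  x=-6.204: |R|=1.02216 >1
So |R|<1 on (-6.0000, 0).

left endpoint -6.0000.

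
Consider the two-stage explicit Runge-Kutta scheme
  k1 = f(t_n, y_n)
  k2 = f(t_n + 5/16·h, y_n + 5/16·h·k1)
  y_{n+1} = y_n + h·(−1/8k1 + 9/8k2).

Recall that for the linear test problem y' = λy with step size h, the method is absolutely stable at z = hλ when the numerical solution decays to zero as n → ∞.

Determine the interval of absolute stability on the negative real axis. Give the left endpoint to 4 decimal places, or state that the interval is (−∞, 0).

(-2.8444, 0).

Set f=λy, z=hλ:
  k1=λy_n ⇒ h·k1=z·y_n;  k2=λ(1+5/16z)y_n ⇒ h·k2=z(1+5/16z)y_n
  y_{n+1}/y_n = 1 − 1/8z + 9/8z(1+5/16z) = 1 + z + 45/128z²
  ⇒ R(z) = 1 + z + 45/128z².

Boundary: |R(x)|=1, x<0.
x=-1.06: |R|=0.3350
R=1: x+45/128x²=0 ⇒ x=−128/45=-2.8444; min R=1−1/(4·45/128)=0.2889>−1
Confirm numerically:
  x=-2.822: |R|=0.97773 <1
  x=-1.754: |R|=0.32759 <1
  x=-1.507: |R|=0.29142 <1
  x=-1.349: |R|=0.29077 <1
  x=-3.380: |R|=1.63639 >1
  x=-3.149: |R|=1.33716 >1
So |R|<1 on (-2.8444, 0).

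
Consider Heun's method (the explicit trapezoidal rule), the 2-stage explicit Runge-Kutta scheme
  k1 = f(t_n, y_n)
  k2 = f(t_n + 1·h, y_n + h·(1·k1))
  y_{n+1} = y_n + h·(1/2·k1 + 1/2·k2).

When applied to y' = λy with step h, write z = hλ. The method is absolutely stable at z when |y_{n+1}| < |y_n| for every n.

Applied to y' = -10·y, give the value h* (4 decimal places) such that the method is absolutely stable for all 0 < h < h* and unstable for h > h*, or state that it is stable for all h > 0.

(-2.0000,0); λ=-10 ⇒ h* = 0.2000.

Set f=λy, z=hλ:
  order 2, 2-stage ⇒ R(z)=1+z+z^2/2
  (e.g. R(-1.26)=0.53380, |R|=0.53380)

Find x<0 with |R(x)|<1.
x=-1.26: |R|=0.5338
|R(-2.15)|=1.1612 |R(-1.38)|=0.5722 |R(-1.3)|=0.5450
Bisect:
  x_lo=-2.5224 |R|=1.6588  x_hi=-0.3790 |R|=0.6928
  mid=-1.45070 |R|=0.60157 →hi
  mid=-1.98653 |R|=0.98662 →hi
  mid=-2.25444 |R|=1.28682 →lo
  mid=-2.12049 |R|=1.12775 →lo
  mid=-2.05351 |R|=1.05494 →lo
  mid=-2.02002 |R|=1.02022 →lo
  mid=-2.00327 |R|=1.00328 →lo
  ...
  [-2.00000,-1.99987] ⇒ x*=-2.0000
Stable set (-2.0000, 0).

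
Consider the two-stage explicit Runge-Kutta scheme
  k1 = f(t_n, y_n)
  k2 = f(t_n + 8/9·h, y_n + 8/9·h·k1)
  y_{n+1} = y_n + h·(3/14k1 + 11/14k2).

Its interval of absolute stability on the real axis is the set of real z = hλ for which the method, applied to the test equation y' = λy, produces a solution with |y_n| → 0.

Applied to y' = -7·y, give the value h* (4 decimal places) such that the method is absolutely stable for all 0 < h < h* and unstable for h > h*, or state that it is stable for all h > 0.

Test eqn y'=λy, z=hλ:
  k1=λy_n ⇒ h·k1=z·y_n;  k2=λ(1+8/9z)y_n ⇒ h·k2=z(1+8/9z)y_n
  y_{n+1}/y_n = 1 + 3/14z + 11/14z(1+8/9z) = 1 + z + 44/63z²
  R(z) = 1 + z + 44/63z².

Find x<0 with |R(x)|<1.
x=-1.68: |R|=1.2912
R=1: x+44/63x²=0 ⇒ x=−63/44=-1.4318; min R=1−1/(4·44/63)=0.6420>−1
Confirm numerically:
  x=-1.116: |R|=0.75384 <1
  x=-1.024: |R|=0.70834 <1
  x=-0.736: |R|=0.64233 <1
  x=-1.780: |R|=1.43285 >1
  x=-1.564: |R|=1.14438 >1
So |R|<1 on (-1.4318, 0).

(-1.4318,0); λ=-7 ⇒ h* = (63/44)/7 = 0.2045.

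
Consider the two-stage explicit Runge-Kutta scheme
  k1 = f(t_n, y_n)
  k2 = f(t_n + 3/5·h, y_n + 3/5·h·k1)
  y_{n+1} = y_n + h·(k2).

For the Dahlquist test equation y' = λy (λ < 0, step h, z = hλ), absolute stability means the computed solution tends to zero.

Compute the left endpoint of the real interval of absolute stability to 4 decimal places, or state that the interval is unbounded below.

z* = -1.6667.

With y'=λy (z=hλ):
  k1=λy_n ⇒ h·k1=z·y_n;  k2=λ(1+3/5z)y_n ⇒ h·k2=z(1+3/5z)y_n
  y_{n+1}/y_n = 1 + z(1+3/5z) = 1 + z + 3/5z²
  ⇒ R(z) = 1 + z + 3/5z².

Boundary: |R(x)|=1, x<0.
x=-0.6: |R|=0.6160
R=1: x+3/5x²=0 ⇒ x=−5/3=-1.6667; min R=1−1/(4·3/5)=0.5833>−1
Confirm numerically:
  x=-1.368: |R|=0.75485 <1
  x=-1.360: |R|=0.74976 <1
  x=-1.276: |R|=0.70091 <1
  x=-0.998: |R|=0.59960 <1
  x=-2.141: |R|=1.60933 >1
  x=-2.108: |R|=1.55820 >1
  x=-1.718: |R|=1.05291 >1
Interval (-1.6667, 0).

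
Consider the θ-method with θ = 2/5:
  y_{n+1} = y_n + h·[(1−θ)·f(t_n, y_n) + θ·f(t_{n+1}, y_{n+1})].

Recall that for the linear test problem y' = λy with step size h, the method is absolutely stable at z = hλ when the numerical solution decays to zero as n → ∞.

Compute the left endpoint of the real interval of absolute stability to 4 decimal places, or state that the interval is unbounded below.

z* = -10.0000.

Test eqn y'=λy, z=hλ:
  y_{n+1} = y_n + z·[3/5·y_n + 2/5·y_{n+1}] ⇒ (1 − 2/5z)y_{n+1} = (1 + 3/5z)y_n
  so R(z) = (1 + 3/5z)/(1 − 2/5z).

Boundary: |R(x)|=1, x<0.
x=-0.39: |R|=0.6626
R=−1: 1+3/5x = −1+2/5x ⇒ -1/5x=2 ⇒ x=2/(-1/5)=-10.0000
Confirm numerically:
  x=-6.967: |R|=0.83981 <1
  x=-5.331: |R|=0.70189 <1
  x=-5.154: |R|=0.68343 <1
  x=-10.472: |R|=1.01819 >1
  x=-10.444: |R|=1.01715 >1
  x=-10.107: |R|=1.00424 >1
So |R|<1 on (-10.0000, 0).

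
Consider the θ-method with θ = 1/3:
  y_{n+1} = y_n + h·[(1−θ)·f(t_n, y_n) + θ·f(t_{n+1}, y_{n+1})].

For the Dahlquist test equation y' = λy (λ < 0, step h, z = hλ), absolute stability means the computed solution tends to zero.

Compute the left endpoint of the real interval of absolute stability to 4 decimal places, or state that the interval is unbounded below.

On y'=λy, z=hλ:
  y_{n+1} = y_n + z·[2/3·y_n + 1/3·y_{n+1}] ⇒ (1 − 1/3z)y_{n+1} = (1 + 2/3z)y_n
  Hence R(z) = (1 + 2/3z)/(1 − 1/3z).

Solve |R(x)|<1 on ℝ⁻.
x=-1.28: |R|=0.1028
R=−1: 1+2/3x = −1+1/3x ⇒ -1/3x=2 ⇒ x=2/(-1/3)=-6.0000
Confirm numerically:
  x=-5.945: |R|=0.99385 <1
  x=-5.895: |R|=0.98820 <1
  x=-5.369: |R|=0.92460 <1
  x=-6.486: |R|=1.05123 >1
  x=-6.234: |R|=1.02534 >1
  x=-6.157: |R|=1.01715 >1
So |R|<1 on (-6.0000, 0).

z* = -6.0000.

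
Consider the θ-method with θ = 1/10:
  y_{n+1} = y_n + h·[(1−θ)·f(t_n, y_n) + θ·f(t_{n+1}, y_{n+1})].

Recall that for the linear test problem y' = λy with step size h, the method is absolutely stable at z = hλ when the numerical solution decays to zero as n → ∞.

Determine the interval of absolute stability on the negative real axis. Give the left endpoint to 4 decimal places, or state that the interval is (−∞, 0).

z∈(-2.5000,0).

With y'=λy (z=hλ):
  y_{n+1} = y_n + z·[9/10·y_n + 1/10·y_{n+1}] ⇒ (1 − 1/10z)y_{n+1} = (1 + 9/10z)y_n
  ⇒ R(z) = (1 + 9/10z)/(1 − 1/10z).

Need |R(x)|<1, x<0.
x=-1.15: |R|=0.0314
R=−1: 1+9/10x = −1+1/10x ⇒ -4/5x=2 ⇒ x=2/(-4/5)=-2.5000
Confirm numerically:
  x=-2.339: |R|=0.89562 <1
  x=-1.893: |R|=0.59169 <1
  x=-1.491: |R|=0.29754 <1
  x=-1.430: |R|=0.25109 <1
  x=-2.763: |R|=1.16485 >1
  x=-2.556: |R|=1.03568 >1
Stable set (-2.5000, 0).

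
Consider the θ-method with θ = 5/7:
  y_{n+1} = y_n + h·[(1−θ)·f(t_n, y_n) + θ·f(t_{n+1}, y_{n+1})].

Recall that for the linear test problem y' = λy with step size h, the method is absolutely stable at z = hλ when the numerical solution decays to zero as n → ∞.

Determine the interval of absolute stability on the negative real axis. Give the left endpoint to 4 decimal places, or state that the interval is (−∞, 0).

interval (−∞, 0).

On y'=λy, z=hλ:
  y_{n+1} = y_n + z·[2/7·y_n + 5/7·y_{n+1}] ⇒ (1 − 5/7z)y_{n+1} = (1 + 2/7z)y_n
  ⇒ R(z) = (1 + 2/7z)/(1 − 5/7z).

Find x<0 with |R(x)|<1.
x=-0.97: |R|=0.4270
x=-2: |R|=0.1765
x=-10: |R|=0.2281
x=-100: |R|=0.3807
θ=5/7≥1/2 ⇒ |1+2/7x|<|1−5/7x| ∀x<0 ⇒ stable on all of ℝ⁻.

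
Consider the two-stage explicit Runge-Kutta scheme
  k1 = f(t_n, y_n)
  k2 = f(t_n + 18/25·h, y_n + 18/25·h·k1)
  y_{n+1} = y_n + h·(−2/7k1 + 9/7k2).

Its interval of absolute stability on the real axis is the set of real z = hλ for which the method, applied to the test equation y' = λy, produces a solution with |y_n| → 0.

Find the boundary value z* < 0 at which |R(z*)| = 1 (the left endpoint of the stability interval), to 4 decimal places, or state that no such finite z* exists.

z* = -1.0802.

With y'=λy (z=hλ):
  k1=λy_n ⇒ h·k1=z·y_n;  k2=λ(1+18/25z)y_n ⇒ h·k2=z(1+18/25z)y_n
  y_{n+1}/y_n = 1 − 2/7z + 9/7z(1+18/25z) = 1 + z + 162/175z²
  ⇒ R(z) = 1 + z + 162/175z².

Boundary: |R(x)|=1, x<0.
x=-0.74: |R|=0.7669
R=1: x+162/175x²=0 ⇒ x=−175/162=-1.0802; min R=1−1/(4·162/175)=0.7299>−1
Confirm numerically:
  x=-1.008: |R|=0.93258 <1
  x=-0.835: |R|=0.81043 <1
  x=-0.692: |R|=0.75129 <1
  x=-0.657: |R|=0.74258 <1
  x=-1.564: |R|=1.70039 >1
  x=-1.538: |R|=1.65173 >1
  x=-1.204: |R|=1.13793 >1
Stable set (-1.0802, 0).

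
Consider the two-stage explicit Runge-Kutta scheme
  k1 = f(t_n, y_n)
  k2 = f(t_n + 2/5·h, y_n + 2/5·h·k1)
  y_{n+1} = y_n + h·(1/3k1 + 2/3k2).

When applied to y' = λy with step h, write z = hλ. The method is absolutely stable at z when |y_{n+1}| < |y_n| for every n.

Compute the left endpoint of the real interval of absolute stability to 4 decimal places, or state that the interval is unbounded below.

z* = -3.7500.

Test eqn y'=λy, z=hλ:
  k1=λy_n ⇒ h·k1=z·y_n;  k2=λ(1+2/5z)y_n ⇒ h·k2=z(1+2/5z)y_n
  y_{n+1}/y_n = 1 + 1/3z + 2/3z(1+2/5z) = 1 + z + 4/15z²
  ⇒ R(z) = 1 + z + 4/15z².

Need |R(x)|<1, x<0.
x=-1.08: |R|=0.2310
R=1: x+4/15x²=0 ⇒ x=−15/4=-3.7500; min R=1−1/(4·4/15)=0.0625>−1
Confirm numerically:
  x=-2.869: |R|=0.32598 <1
  x=-2.602: |R|=0.20344 <1
  x=-1.730: |R|=0.06811 <1
  x=-3.998: |R|=1.26440 >1
  x=-3.932: |R|=1.19083 >1
  x=-3.914: |R|=1.17117 >1
So |R|<1 on (-3.7500, 0).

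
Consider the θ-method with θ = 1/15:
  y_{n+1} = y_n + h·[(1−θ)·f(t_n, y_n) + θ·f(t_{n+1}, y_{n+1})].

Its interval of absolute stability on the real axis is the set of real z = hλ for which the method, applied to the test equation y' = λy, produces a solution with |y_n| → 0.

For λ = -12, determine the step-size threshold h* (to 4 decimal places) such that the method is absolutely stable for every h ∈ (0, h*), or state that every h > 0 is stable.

(-2.3077,0); λ=-12 ⇒ h* = (30/13)/12 = 0.1923.

Set f=λy, z=hλ:
  y_{n+1} = y_n + z·[14/15·y_n + 1/15·y_{n+1}] ⇒ (1 − 1/15z)y_{n+1} = (1 + 14/15z)y_n
  Hence R(z) = (1 + 14/15z)/(1 − 1/15z).

Boundary: |R(x)|=1, x<0.
x=-0.74: |R|=0.2948
R=−1: 1+14/15x = −1+1/15x ⇒ -13/15x=2 ⇒ x=2/(-13/15)=-2.3077
Confirm numerically:
  x=-2.107: |R|=0.84749 <1
  x=-1.808: |R|=0.61352 <1
  x=-1.041: |R|=0.02656 <1
  x=-2.695: |R|=1.28454 >1
  x=-2.679: |R|=1.27304 >1
Interval (-2.3077, 0).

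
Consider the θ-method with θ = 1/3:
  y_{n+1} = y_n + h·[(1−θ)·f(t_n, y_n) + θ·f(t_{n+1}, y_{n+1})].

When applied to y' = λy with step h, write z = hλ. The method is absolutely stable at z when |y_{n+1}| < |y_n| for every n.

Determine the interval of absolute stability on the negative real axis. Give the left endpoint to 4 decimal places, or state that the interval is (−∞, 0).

With y'=λy (z=hλ):
  y_{n+1} = y_n + z·[2/3·y_n + 1/3·y_{n+1}] ⇒ (1 − 1/3z)y_{n+1} = (1 + 2/3z)y_n
  R(z) = (1 + 2/3z)/(1 − 1/3z).

Boundary: |R(x)|=1, x<0.
x=-1.55: |R|=0.0220
R=−1: 1+2/3x = −1+1/3x ⇒ -1/3x=2 ⇒ x=2/(-1/3)=-6.0000
Confirm numerically:
  x=-5.515: |R|=0.94304 <1
  x=-4.174: |R|=0.74547 <1
  x=-3.473: |R|=0.60961 <1
  x=-6.472: |R|=1.04983 >1
  x=-6.129: |R|=1.01413 >1
Interval (-6.0000, 0).

z∈(-6.0000,0).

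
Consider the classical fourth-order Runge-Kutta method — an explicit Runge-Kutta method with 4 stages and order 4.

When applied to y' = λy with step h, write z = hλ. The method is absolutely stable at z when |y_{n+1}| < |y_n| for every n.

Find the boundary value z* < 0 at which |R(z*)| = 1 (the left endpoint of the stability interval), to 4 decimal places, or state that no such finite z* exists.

z* = -2.7853.

Test eqn y'=λy, z=hλ:
  order 4, 4-stage ⇒ R(z)=1+z+z^2/2+z^3/6+z^4/24
  (e.g. R(-0.36)=0.69772, |R|=0.69772)

Find x<0 with |R(x)|<1.
x=-0.36: |R|=0.6977
|R(-2.38)|=0.5422 |R(-1.21)|=0.3161 |R(-0.56)|=0.5716
Bisect:
  x_lo=-3.3624 |R|=2.2805  x_hi=-0.0762 |R|=0.9267
  mid=-1.71928 |R|=0.27573 →hi
  mid=-2.54084 |R|=0.68979 →hi
  mid=-2.95162 |R|=1.28112 →lo
  mid=-2.74623 |R|=0.94268 →hi
  mid=-2.84892 |R|=1.10024 →lo
  mid=-2.79757 |R|=1.01867 →lo
  mid=-2.77190 |R|=0.97999 →hi
  mid=-2.78474 |R|=0.99916 →hi
  ...
  [-2.78534,-2.78514] ⇒ x*=-2.7853
Interval (-2.7853, 0).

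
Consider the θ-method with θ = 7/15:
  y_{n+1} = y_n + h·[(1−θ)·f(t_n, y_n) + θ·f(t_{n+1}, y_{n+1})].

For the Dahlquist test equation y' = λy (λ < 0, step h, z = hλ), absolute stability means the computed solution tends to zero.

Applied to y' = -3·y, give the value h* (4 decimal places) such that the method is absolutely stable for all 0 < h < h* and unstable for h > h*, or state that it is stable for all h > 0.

With y'=λy (z=hλ):
  y_{n+1} = y_n + z·[8/15·y_n + 7/15·y_{n+1}] ⇒ (1 − 7/15z)y_{n+1} = (1 + 8/15z)y_n
  R(z) = (1 + 8/15z)/(1 − 7/15z).

Find x<0 with |R(x)|<1.
x=-0.72: |R|=0.4611
R=−1: 1+8/15x = −1+7/15x ⇒ -1/15x=2 ⇒ x=2/(-1/15)=-30.0000
Confirm numerically:
  x=-27.433: |R|=0.98760 <1
  x=-23.203: |R|=0.96169 <1
  x=-20.394: |R|=0.93911 <1
  x=-14.628: |R|=0.86906 <1
  x=-30.582: |R|=1.00254 >1
  x=-30.481: |R|=1.00211 >1
  x=-30.217: |R|=1.00096 >1
So |R|<1 on (-30.0000, 0).

(-30.0000,0); λ=-3 ⇒ h* = (30)/3 = 10.0000.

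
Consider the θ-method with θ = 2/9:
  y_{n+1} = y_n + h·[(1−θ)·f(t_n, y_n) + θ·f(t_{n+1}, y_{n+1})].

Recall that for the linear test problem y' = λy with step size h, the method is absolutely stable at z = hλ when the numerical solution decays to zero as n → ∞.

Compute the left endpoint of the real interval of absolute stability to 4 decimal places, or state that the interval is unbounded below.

Set f=λy, z=hλ:
  y_{n+1} = y_n + z·[7/9·y_n + 2/9·y_{n+1}] ⇒ (1 − 2/9z)y_{n+1} = (1 + 7/9z)y_n
  R(z) = (1 + 7/9z)/(1 − 2/9z).

Find x<0 with |R(x)|<1.
x=-0.46: |R|=0.5827
R=−1: 1+7/9x = −1+2/9x ⇒ -5/9x=2 ⇒ x=2/(-5/9)=-3.6000
Confirm numerically:
  x=-2.973: |R|=0.79024 <1
  x=-2.735: |R|=0.70111 <1
  x=-1.793: |R|=0.28214 <1
  x=-4.180: |R|=1.16705 >1
  x=-3.822: |R|=1.06669 >1
  x=-3.819: |R|=1.06581 >1
Interval (-3.6000, 0).

z* = -3.6000.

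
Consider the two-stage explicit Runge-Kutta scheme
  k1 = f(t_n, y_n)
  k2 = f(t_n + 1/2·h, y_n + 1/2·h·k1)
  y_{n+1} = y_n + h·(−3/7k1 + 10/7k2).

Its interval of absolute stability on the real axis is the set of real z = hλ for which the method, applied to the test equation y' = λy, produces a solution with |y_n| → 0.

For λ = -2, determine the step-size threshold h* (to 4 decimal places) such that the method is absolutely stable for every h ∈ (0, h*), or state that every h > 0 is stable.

Test eqn y'=λy, z=hλ:
  k1=λy_n ⇒ h·k1=z·y_n;  k2=λ(1+1/2z)y_n ⇒ h·k2=z(1+1/2z)y_n
  y_{n+1}/y_n = 1 − 3/7z + 10/7z(1+1/2z) = 1 + z + 5/7z²
  Hence R(z) = 1 + z + 5/7z².

Need |R(x)|<1, x<0.
x=-1.03: |R|=0.7278
R=1: x+5/7x²=0 ⇒ x=−7/5=-1.4000; min R=1−1/(4·5/7)=0.6500>−1
Confirm numerically:
  x=-1.023: |R|=0.72452 <1
  x=-0.802: |R|=0.65743 <1
  x=-0.709: |R|=0.65006 <1
  x=-0.657: |R|=0.65132 <1
  x=-1.785: |R|=1.49087 >1
  x=-1.577: |R|=1.19938 >1
  x=-1.507: |R|=1.11518 >1
Interval (-1.4000, 0).

(-1.4000,0); λ=-2 ⇒ h* = (7/5)/2 = 0.7000.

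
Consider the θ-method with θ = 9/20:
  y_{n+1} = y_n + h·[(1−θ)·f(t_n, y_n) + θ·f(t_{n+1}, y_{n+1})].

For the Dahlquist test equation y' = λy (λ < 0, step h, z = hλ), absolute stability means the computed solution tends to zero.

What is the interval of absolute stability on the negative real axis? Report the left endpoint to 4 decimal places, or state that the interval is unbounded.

z∈(-20.0000,0).

Set f=λy, z=hλ:
  y_{n+1} = y_n + z·[11/20·y_n + 9/20·y_{n+1}] ⇒ (1 − 9/20z)y_{n+1} = (1 + 11/20z)y_n
  R(z) = (1 + 11/20z)/(1 − 9/20z).

Need |R(x)|<1, x<0.
x=-1.68: |R|=0.0433
R=−1: 1+11/20x = −1+9/20x ⇒ -1/10x=2 ⇒ x=2/(-1/10)=-20.0000
Confirm numerically:
  x=-19.658: |R|=0.99653 <1
  x=-15.592: |R|=0.94501 <1
  x=-10.194: |R|=0.82449 <1
  x=-8.276: |R|=0.75183 <1
  x=-20.547: |R|=1.00534 >1
  x=-20.185: |R|=1.00183 >1
So |R|<1 on (-20.0000, 0).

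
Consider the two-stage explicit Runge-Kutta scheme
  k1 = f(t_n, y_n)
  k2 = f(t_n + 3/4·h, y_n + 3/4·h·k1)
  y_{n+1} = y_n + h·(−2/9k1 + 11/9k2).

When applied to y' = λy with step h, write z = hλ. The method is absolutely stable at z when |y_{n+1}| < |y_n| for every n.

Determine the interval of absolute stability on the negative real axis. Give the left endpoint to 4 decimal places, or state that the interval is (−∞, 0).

On y'=λy, z=hλ:
  k1=λy_n ⇒ h·k1=z·y_n;  k2=λ(1+3/4z)y_n ⇒ h·k2=z(1+3/4z)y_n
  y_{n+1}/y_n = 1 − 2/9z + 11/9z(1+3/4z) = 1 + z + 11/12z²
  R(z) = 1 + z + 11/12z².

Need |R(x)|<1, x<0.
x=-1.42: |R|=1.4284
R=1: x+11/12x²=0 ⇒ x=−12/11=-1.0909; min R=1−1/(4·11/12)=0.7273>−1
Confirm numerically:
  x=-0.672: |R|=0.74195 <1
  x=-0.596: |R|=0.72961 <1
  x=-0.567: |R|=0.72770 <1
  x=-0.488: |R|=0.73030 <1
  x=-1.671: |R|=1.88855 >1
  x=-1.508: |R|=1.57656 >1
  x=-1.468: |R|=1.50744 >1
Interval (-1.0909, 0).

z∈(-1.0909,0).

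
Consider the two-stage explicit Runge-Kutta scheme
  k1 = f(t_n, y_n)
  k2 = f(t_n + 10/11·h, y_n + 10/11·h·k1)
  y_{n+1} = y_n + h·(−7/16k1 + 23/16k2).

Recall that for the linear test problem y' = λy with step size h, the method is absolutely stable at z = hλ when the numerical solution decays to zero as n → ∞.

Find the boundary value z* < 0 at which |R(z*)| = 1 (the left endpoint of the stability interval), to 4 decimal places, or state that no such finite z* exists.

Test eqn y'=λy, z=hλ:
  k1=λy_n ⇒ h·k1=z·y_n;  k2=λ(1+10/11z)y_n ⇒ h·k2=z(1+10/11z)y_n
  y_{n+1}/y_n = 1 − 7/16z + 23/16z(1+10/11z) = 1 + z + 115/88z²
  ⇒ R(z) = 1 + z + 115/88z².

Need |R(x)|<1, x<0.
x=-1.41: |R|=2.1881
R=1: x+115/88x²=0 ⇒ x=−88/115=-0.7652; min R=1−1/(4·115/88)=0.8087>−1
Confirm numerically:
  x=-0.638: |R|=0.89393 <1
  x=-0.630: |R|=0.88868 <1
  x=-0.619: |R|=0.88172 <1
  x=-0.581: |R|=0.86013 <1
  x=-1.217: |R|=1.71851 >1
  x=-0.966: |R|=1.25347 >1
  x=-0.930: |R|=1.20027 >1
So |R|<1 on (-0.7652, 0).

z* = -0.7652.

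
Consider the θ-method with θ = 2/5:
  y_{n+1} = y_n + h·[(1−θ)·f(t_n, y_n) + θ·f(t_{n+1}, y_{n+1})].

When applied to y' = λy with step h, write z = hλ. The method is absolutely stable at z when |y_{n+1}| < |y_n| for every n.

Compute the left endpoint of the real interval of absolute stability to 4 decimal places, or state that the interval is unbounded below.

With y'=λy (z=hλ):
  y_{n+1} = y_n + z·[3/5·y_n + 2/5·y_{n+1}] ⇒ (1 − 2/5z)y_{n+1} = (1 + 3/5z)y_n
  Hence R(z) = (1 + 3/5z)/(1 − 2/5z).

Find x<0 with |R(x)|<1.
x=-0.55: |R|=0.5492
R=−1: 1+3/5x = −1+2/5x ⇒ -1/5x=2 ⇒ x=2/(-1/5)=-10.0000
Confirm numerically:
  x=-9.516: |R|=0.97986 <1
  x=-9.287: |R|=0.96975 <1
  x=-6.761: |R|=0.82513 <1
  x=-4.097: |R|=0.55260 <1
  x=-10.525: |R|=1.02015 >1
  x=-10.440: |R|=1.01700 >1
  x=-10.365: |R|=1.01419 >1
Stable set (-10.0000, 0).

z* = -10.0000.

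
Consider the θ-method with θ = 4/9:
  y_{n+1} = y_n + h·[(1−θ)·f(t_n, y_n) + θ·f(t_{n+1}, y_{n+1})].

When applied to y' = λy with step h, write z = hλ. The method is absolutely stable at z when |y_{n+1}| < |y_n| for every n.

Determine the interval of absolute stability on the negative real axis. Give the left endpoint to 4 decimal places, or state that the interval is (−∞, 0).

z∈(-18.0000,0).

Test eqn y'=λy, z=hλ:
  y_{n+1} = y_n + z·[5/9·y_n + 4/9·y_{n+1}] ⇒ (1 − 4/9z)y_{n+1} = (1 + 5/9z)y_n
  ⇒ R(z) = (1 + 5/9z)/(1 − 4/9z).

Find x<0 with |R(x)|<1.
x=-0.85: |R|=0.3831
R=−1: 1+5/9x = −1+4/9x ⇒ -1/9x=2 ⇒ x=2/(-1/9)=-18.0000
Confirm numerically:
  x=-16.184: |R|=0.97537 <1
  x=-16.026: |R|=0.97300 <1
  x=-8.977: |R|=0.79908 <1
  x=-18.546: |R|=1.00656 >1
  x=-18.273: |R|=1.00333 >1
Interval (-18.0000, 0).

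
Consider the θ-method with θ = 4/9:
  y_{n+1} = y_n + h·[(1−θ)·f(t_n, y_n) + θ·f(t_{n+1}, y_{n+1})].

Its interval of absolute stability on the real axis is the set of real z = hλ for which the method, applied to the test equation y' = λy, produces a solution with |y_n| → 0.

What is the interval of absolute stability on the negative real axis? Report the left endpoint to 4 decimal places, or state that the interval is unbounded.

Set f=λy, z=hλ:
  y_{n+1} = y_n + z·[5/9·y_n + 4/9·y_{n+1}] ⇒ (1 − 4/9z)y_{n+1} = (1 + 5/9z)y_n
  Hence R(z) = (1 + 5/9z)/(1 − 4/9z).

Boundary: |R(x)|=1, x<0.
x=-1.25: |R|=0.1964
R=−1: 1+5/9x = −1+4/9x ⇒ -1/9x=2 ⇒ x=2/(-1/9)=-18.0000
Confirm numerically:
  x=-13.454: |R|=0.92763 <1
  x=-12.333: |R|=0.90285 <1
  x=-10.413: |R|=0.85021 <1
  x=-18.394: |R|=1.00477 >1
  x=-18.350: |R|=1.00425 >1
  x=-18.275: |R|=1.00335 >1
Interval (-18.0000, 0).

z∈(-18.0000,0).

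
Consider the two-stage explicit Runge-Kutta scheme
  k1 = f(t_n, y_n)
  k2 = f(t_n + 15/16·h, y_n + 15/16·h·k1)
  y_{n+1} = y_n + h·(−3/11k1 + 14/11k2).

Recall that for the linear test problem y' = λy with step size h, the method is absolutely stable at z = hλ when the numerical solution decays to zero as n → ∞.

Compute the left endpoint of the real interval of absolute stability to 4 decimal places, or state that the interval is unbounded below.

left endpoint -0.8381.

Test eqn y'=λy, z=hλ:
  k1=λy_n ⇒ h·k1=z·y_n;  k2=λ(1+15/16z)y_n ⇒ h·k2=z(1+15/16z)y_n
  y_{n+1}/y_n = 1 − 3/11z + 14/11z(1+15/16z) = 1 + z + 105/88z²
  ⇒ R(z) = 1 + z + 105/88z².

Boundary: |R(x)|=1, x<0.
x=-1.77: |R|=2.9681
R=1: x+105/88x²=0 ⇒ x=−88/105=-0.8381; min R=1−1/(4·105/88)=0.7905>−1
Confirm numerically:
  x=-0.809: |R|=0.97191 <1
  x=-0.708: |R|=0.89010 <1
  x=-0.415: |R|=0.79050 <1
  x=-1.355: |R|=1.83571 >1
  x=-1.048: |R|=1.26248 >1
Stable set (-0.8381, 0).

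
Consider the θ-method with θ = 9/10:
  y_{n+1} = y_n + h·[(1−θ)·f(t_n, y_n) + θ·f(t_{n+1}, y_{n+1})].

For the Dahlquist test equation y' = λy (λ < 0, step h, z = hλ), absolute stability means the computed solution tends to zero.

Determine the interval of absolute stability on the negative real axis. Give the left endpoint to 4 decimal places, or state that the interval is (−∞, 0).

unbounded; (−∞, 0).

With y'=λy (z=hλ):
  y_{n+1} = y_n + z·[1/10·y_n + 9/10·y_{n+1}] ⇒ (1 − 9/10z)y_{n+1} = (1 + 1/10z)y_n
  so R(z) = (1 + 1/10z)/(1 − 9/10z).

Find x<0 with |R(x)|<1.
x=-0.54: |R|=0.6366
x=-2: |R|=0.2857
x=-10: |R|=0.0000
x=-100: |R|=0.0989
θ=9/10≥1/2 ⇒ |1+1/10x|<|1−9/10x| ∀x<0 ⇒ unbounded interval.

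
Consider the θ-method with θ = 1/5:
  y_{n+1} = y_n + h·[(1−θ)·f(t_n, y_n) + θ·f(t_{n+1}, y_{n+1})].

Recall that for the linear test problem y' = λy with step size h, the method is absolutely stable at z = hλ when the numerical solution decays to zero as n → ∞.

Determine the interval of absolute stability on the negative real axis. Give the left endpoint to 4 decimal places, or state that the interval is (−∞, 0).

z∈(-3.3333,0).

With y'=λy (z=hλ):
  y_{n+1} = y_n + z·[4/5·y_n + 1/5·y_{n+1}] ⇒ (1 − 1/5z)y_{n+1} = (1 + 4/5z)y_n
  R(z) = (1 + 4/5z)/(1 − 1/5z).

Need |R(x)|<1, x<0.
x=-1.32: |R|=0.0443
R=−1: 1+4/5x = −1+1/5x ⇒ -3/5x=2 ⇒ x=2/(-3/5)=-3.3333
Confirm numerically:
  x=-3.262: |R|=0.97410 <1
  x=-2.602: |R|=0.71139 <1
  x=-2.161: |R|=0.50887 <1
  x=-2.060: |R|=0.45892 <1
  x=-3.579: |R|=1.08591 >1
  x=-3.401: |R|=1.02416 >1
  x=-3.367: |R|=1.01207 >1
Interval (-3.3333, 0).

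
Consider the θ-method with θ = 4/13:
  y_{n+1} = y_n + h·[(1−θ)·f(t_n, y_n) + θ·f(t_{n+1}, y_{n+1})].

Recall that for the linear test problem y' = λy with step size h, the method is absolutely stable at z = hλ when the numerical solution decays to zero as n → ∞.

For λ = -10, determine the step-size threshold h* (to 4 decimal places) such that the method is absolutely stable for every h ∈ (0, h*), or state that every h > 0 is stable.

(-5.2000,0); λ=-10 ⇒ h* = (26/5)/10 = 0.5200.

On y'=λy, z=hλ:
  y_{n+1} = y_n + z·[9/13·y_n + 4/13·y_{n+1}] ⇒ (1 − 4/13z)y_{n+1} = (1 + 9/13z)y_n
  Hence R(z) = (1 + 9/13z)/(1 − 4/13z).

Need |R(x)|<1, x<0.
x=-1.46: |R|=0.0074
R=−1: 1+9/13x = −1+4/13x ⇒ -5/13x=2 ⇒ x=2/(-5/13)=-5.2000
Confirm numerically:
  x=-4.518: |R|=0.89025 <1
  x=-4.464: |R|=0.88074 <1
  x=-2.718: |R|=0.48014 <1
  x=-2.256: |R|=0.33164 <1
  x=-5.276: |R|=1.01114 >1
  x=-5.221: |R|=1.00310 >1
Stable set (-5.2000, 0).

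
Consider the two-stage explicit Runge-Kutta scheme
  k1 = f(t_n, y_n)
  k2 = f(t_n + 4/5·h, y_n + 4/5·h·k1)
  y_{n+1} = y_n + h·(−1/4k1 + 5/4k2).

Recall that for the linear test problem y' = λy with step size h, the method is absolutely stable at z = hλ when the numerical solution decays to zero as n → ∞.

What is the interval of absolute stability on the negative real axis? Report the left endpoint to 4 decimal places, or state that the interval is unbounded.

Set f=λy, z=hλ:
  k1=λy_n ⇒ h·k1=z·y_n;  k2=λ(1+4/5z)y_n ⇒ h·k2=z(1+4/5z)y_n
  y_{n+1}/y_n = 1 − 1/4z + 5/4z(1+4/5z) = 1 + z + z²
  R(z) = 1 + z + z².

Need |R(x)|<1, x<0.
x=-0.32: |R|=0.7824
R=1: x+1x²=0 ⇒ x=−1=-1.0000; min R=1−1/(4·1)=0.7500>−1
Confirm numerically:
  x=-0.925: |R|=0.93063 <1
  x=-0.596: |R|=0.75922 <1
  x=-0.486: |R|=0.75020 <1
  x=-0.433: |R|=0.75449 <1
  x=-1.340: |R|=1.45560 >1
  x=-1.299: |R|=1.38840 >1
Stable set (-1.0000, 0).

z∈(-1.0000,0).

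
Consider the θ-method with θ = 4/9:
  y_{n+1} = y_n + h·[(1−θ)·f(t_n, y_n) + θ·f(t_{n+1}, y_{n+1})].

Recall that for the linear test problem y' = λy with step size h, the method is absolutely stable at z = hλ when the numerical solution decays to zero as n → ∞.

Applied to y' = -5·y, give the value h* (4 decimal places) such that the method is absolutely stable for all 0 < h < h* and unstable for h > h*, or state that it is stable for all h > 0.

Test eqn y'=λy, z=hλ:
  y_{n+1} = y_n + z·[5/9·y_n + 4/9·y_{n+1}] ⇒ (1 − 4/9z)y_{n+1} = (1 + 5/9z)y_n
  so R(z) = (1 + 5/9z)/(1 − 4/9z).

Find x<0 with |R(x)|<1.
x=-1.45: |R|=0.1182
R=−1: 1+5/9x = −1+4/9x ⇒ -1/9x=2 ⇒ x=2/(-1/9)=-18.0000
Confirm numerically:
  x=-14.520: |R|=0.94812 <1
  x=-7.689: |R|=0.74064 <1
  x=-7.559: |R|=0.73389 <1
  x=-7.287: |R|=0.71917 <1
  x=-18.595: |R|=1.00714 >1
  x=-18.074: |R|=1.00091 >1
So |R|<1 on (-18.0000, 0).

(-18.0000,0); λ=-5 ⇒ h* = (18)/5 = 3.6000.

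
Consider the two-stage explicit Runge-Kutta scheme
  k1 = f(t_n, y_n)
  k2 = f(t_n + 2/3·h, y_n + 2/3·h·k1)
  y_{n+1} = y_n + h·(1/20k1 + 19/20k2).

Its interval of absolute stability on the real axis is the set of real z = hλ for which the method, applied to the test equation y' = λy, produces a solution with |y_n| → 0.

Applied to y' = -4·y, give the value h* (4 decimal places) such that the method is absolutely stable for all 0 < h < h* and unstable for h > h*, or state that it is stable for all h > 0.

(-1.5789,0); λ=-4 ⇒ h* = (30/19)/4 = 0.3947.

On y'=λy, z=hλ:
  k1=λy_n ⇒ h·k1=z·y_n;  k2=λ(1+2/3z)y_n ⇒ h·k2=z(1+2/3z)y_n
  y_{n+1}/y_n = 1 + 1/20z + 19/20z(1+2/3z) = 1 + z + 19/30z²
  ⇒ R(z) = 1 + z + 19/30z².

Find x<0 with |R(x)|<1.
x=-0.38: |R|=0.7115
R=1: x+19/30x²=0 ⇒ x=−30/19=-1.5789; min R=1−1/(4·19/30)=0.6053>−1
Confirm numerically:
  x=-1.350: |R|=0.80425 <1
  x=-1.031: |R|=0.64221 <1
  x=-1.009: |R|=0.63578 <1
  x=-0.971: |R|=0.62613 <1
  x=-2.098: |R|=1.68968 >1
  x=-1.706: |R|=1.13728 >1
  x=-1.616: |R|=1.03792 >1
So |R|<1 on (-1.5789, 0).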